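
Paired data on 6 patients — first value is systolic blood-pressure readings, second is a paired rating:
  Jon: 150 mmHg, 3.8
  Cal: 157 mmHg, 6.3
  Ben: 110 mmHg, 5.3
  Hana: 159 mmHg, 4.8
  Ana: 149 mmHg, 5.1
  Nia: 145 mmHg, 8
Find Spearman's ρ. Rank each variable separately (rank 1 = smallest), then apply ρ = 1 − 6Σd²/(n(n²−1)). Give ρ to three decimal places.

Ranks of variable 1: 4, 5, 1, 6, 3, 2
Ranks of variable 2: 1, 5, 4, 2, 3, 6
d = r₁ − r₂: 3, 0, -3, 4, 0, -4
d²: 9, 0, 9, 16, 0, 16; Σd² = 50
ρ = 1 − 6·50/(6·35) = 1 − 300/210 = -0.429

-0.429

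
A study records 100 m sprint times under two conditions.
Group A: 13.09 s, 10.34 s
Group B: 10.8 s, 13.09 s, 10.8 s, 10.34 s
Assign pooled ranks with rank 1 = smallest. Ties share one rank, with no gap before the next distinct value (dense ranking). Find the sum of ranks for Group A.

4

Sorted (ascending): 10.34, 10.34, 10.8, 10.8, 13.09, 13.09
The 2 values of 10.34 share dense rank 1.
The 2 values of 10.8 share dense rank 2.
The 2 values of 13.09 share dense rank 3.
Group A values → pooled ranks: 13.09→3, 10.34→1
Rank sum = 3 + 1 = 4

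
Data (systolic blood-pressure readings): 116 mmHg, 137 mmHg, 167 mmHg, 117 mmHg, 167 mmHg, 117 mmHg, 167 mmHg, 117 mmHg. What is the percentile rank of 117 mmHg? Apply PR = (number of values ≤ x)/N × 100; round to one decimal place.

50.0

N = 8.
Strictly below 117: 1. Equal to 117: 3.
PR = 4/8 × 100 = 50.0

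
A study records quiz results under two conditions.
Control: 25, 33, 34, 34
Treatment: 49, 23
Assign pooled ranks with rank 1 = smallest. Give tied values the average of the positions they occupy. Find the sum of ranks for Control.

14

Sorted (ascending): 23, 25, 33, 34, 34, 49
The 2 values of 34 occupy positions 4–5 → average rank (4+5)/2 = 4.5.
Control values → pooled ranks: 25→2, 33→3, 34→4.5, 34→4.5
Rank sum = 2 + 3 + 4.5 + 4.5 = 14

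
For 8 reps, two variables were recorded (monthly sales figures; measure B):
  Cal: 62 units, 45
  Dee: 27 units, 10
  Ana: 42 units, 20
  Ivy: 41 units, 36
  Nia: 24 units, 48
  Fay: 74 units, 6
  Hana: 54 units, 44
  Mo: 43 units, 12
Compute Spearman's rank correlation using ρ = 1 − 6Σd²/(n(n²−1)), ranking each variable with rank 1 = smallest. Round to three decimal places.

-0.262

Ranks of variable 1: 7, 2, 4, 3, 1, 8, 6, 5
Ranks of variable 2: 7, 2, 4, 5, 8, 1, 6, 3
d = r₁ − r₂: 0, 0, 0, -2, -7, 7, 0, 2
d²: 0, 0, 0, 4, 49, 49, 0, 4; Σd² = 106
ρ = 1 − 6·106/(8·63) = 1 − 636/504 = -0.262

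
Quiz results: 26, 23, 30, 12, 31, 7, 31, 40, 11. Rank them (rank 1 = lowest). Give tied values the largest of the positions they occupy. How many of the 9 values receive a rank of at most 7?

6

Sorted (ascending): 7, 11, 12, 23, 26, 30, 31, 31, 40
The 2 values of 31 occupy positions 7–8 → each gets rank 8.
Ranks ≤ 7: {1, 2, 3, 4, 5, 6} → 6 values.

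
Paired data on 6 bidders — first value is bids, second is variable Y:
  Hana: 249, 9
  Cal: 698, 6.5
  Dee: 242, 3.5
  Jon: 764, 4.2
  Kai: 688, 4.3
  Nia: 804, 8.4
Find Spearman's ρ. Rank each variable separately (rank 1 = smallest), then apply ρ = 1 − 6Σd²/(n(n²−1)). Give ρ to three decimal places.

Ranks of variable 1: 2, 4, 1, 5, 3, 6
Ranks of variable 2: 6, 4, 1, 2, 3, 5
d = r₁ − r₂: -4, 0, 0, 3, 0, 1
d²: 16, 0, 0, 9, 0, 1; Σd² = 26
ρ = 1 − 6·26/(6·35) = 1 − 156/210 = 0.257

0.257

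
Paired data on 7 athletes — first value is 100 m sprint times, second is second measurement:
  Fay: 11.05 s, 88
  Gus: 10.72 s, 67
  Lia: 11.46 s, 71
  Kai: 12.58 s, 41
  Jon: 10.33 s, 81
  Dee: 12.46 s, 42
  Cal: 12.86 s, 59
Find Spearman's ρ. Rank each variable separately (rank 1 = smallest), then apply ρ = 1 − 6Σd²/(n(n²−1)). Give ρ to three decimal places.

Ranks of variable 1: 3, 2, 4, 6, 1, 5, 7
Ranks of variable 2: 7, 4, 5, 1, 6, 2, 3
d = r₁ − r₂: -4, -2, -1, 5, -5, 3, 4
d²: 16, 4, 1, 25, 25, 9, 16; Σd² = 96
ρ = 1 − 6·96/(7·48) = 1 − 576/336 = -0.714

-0.714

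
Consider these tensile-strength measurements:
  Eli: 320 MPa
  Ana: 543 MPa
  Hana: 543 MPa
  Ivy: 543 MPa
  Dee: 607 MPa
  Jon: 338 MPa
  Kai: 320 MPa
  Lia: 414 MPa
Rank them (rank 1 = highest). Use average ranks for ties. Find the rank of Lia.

5

Sorted (descending): 607, 543, 543, 543, 414, 338, 320, 320
The 3 values of 543 occupy positions 2–4 → average rank 3.
The 2 values of 320 occupy positions 7–8 → average rank (7+8)/2 = 7.5.
Lia has value 414 MPa → rank 5.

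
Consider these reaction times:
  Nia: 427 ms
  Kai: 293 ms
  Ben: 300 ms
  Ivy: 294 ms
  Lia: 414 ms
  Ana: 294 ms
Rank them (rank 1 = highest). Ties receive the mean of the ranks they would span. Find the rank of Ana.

4.5

Sorted (descending): 427, 414, 300, 294, 294, 293
The 2 values of 294 occupy positions 4–5 → average rank (4+5)/2 = 4.5.
Ana has value 294 ms → rank 4.5.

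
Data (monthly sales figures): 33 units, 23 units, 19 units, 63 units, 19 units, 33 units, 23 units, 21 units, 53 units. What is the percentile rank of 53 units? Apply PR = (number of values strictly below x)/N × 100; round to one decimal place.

77.8

N = 9.
Strictly below 53: 7. Equal to 53: 1.
PR = 7/9 × 100 = 77.8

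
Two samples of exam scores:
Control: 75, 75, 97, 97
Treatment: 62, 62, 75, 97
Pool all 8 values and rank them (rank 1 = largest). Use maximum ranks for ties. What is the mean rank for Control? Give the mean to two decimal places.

Sorted (descending): 97, 97, 97, 75, 75, 75, 62, 62
The 3 values of 97 occupy positions 1–3 → each gets rank 3.
The 3 values of 75 occupy positions 4–6 → each gets rank 6.
The 2 values of 62 occupy positions 7–8 → each gets rank 8.
Control values → pooled ranks: 75→6, 75→6, 97→3, 97→3
Mean rank = (6 + 6 + 3 + 3) / 4 = 4.50

4.50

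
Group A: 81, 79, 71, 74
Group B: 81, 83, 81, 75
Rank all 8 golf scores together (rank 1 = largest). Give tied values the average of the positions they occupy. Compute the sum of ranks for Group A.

23

Sorted (descending): 83, 81, 81, 81, 79, 75, 74, 71
The 3 values of 81 occupy positions 2–4 → average rank 3.
Group A values → pooled ranks: 81→3, 79→5, 71→8, 74→7
Rank sum = 3 + 5 + 8 + 7 = 23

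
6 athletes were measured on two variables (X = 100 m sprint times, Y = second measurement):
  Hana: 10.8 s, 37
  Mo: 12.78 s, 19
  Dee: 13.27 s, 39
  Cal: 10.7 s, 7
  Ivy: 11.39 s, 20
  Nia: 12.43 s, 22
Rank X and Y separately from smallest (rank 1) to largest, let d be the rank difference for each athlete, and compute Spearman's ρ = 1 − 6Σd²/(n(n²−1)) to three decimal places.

Ranks of variable 1: 2, 5, 6, 1, 3, 4
Ranks of variable 2: 5, 2, 6, 1, 3, 4
d = r₁ − r₂: -3, 3, 0, 0, 0, 0
d²: 9, 9, 0, 0, 0, 0; Σd² = 18
ρ = 1 − 6·18/(6·35) = 1 − 108/210 = 0.486

0.486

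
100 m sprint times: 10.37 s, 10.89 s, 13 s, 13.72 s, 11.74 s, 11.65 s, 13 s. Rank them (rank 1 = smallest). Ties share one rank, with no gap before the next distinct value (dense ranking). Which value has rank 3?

Sorted (ascending): 10.37, 10.89, 11.65, 11.74, 13, 13, 13.72
The 2 values of 13 share dense rank 5.
Remaining distinct values take the next consecutive integers.
Rank 3 → value 11.65.

11.65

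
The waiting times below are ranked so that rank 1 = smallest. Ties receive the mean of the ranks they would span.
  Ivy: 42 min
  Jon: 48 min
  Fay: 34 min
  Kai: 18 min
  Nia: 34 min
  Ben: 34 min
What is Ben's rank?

Sorted (ascending): 18, 34, 34, 34, 42, 48
The 3 values of 34 occupy positions 2–4 → average rank 3.
Ben has value 34 min → rank 3.

3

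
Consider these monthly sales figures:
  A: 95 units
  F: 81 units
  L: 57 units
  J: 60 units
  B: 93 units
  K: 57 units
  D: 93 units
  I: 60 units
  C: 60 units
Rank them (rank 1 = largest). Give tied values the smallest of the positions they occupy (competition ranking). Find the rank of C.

5

Sorted (descending): 95, 93, 93, 81, 60, 60, 60, 57, 57
The 2 values of 93 occupy positions 2–3 → each gets rank 2.
The 3 values of 60 occupy positions 5–7 → each gets rank 5.
The 2 values of 57 occupy positions 8–9 → each gets rank 8.
C has value 60 units → rank 5.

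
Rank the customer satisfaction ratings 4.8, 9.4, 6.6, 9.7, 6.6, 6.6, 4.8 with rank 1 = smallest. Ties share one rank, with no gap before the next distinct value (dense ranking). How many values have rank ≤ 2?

5

Sorted (ascending): 4.8, 4.8, 6.6, 6.6, 6.6, 9.4, 9.7
The 2 values of 4.8 share dense rank 1.
The 3 values of 6.6 share dense rank 2.
Remaining distinct values take the next consecutive integers.
Ranks ≤ 2: {1, 1, 2, 2, 2} → 5 values.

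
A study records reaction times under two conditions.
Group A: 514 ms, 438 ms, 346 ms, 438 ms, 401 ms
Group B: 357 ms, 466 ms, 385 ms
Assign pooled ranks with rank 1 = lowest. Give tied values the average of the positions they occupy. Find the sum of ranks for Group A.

Sorted (ascending): 346, 357, 385, 401, 438, 438, 466, 514
The 2 values of 438 occupy positions 5–6 → average rank (5+6)/2 = 5.5.
Group A values → pooled ranks: 514→8, 438→5.5, 346→1, 438→5.5, 401→4
Rank sum = 8 + 5.5 + 1 + 5.5 + 4 = 24

24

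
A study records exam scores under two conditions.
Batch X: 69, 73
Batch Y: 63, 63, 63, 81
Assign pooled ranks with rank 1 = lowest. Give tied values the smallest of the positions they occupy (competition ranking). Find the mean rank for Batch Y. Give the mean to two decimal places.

Sorted (ascending): 63, 63, 63, 69, 73, 81
The 3 values of 63 occupy positions 1–3 → each gets rank 1.
Batch Y values → pooled ranks: 63→1, 63→1, 63→1, 81→6
Mean rank = (1 + 1 + 1 + 6) / 4 = 2.25

2.25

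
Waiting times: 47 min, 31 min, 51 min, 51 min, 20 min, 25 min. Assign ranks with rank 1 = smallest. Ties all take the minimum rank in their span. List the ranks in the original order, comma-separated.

4, 3, 5, 5, 1, 2

Sorted (ascending): 20, 25, 31, 47, 51, 51
The 2 values of 51 occupy positions 5–6 → each gets rank 5.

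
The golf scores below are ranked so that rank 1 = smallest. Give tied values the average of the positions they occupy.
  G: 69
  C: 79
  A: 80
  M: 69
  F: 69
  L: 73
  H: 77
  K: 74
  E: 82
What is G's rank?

Sorted (ascending): 69, 69, 69, 73, 74, 77, 79, 80, 82
The 3 values of 69 occupy positions 1–3 → average rank 2.
G has value 69 → rank 2.

2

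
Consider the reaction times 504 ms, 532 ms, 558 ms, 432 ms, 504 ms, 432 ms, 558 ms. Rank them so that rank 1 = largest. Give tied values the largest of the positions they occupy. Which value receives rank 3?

Sorted (descending): 558, 558, 532, 504, 504, 432, 432
The 2 values of 558 occupy positions 1–2 → each gets rank 2.
The 2 values of 504 occupy positions 4–5 → each gets rank 5.
The 2 values of 432 occupy positions 6–7 → each gets rank 7.
Rank 3 → value 532.

532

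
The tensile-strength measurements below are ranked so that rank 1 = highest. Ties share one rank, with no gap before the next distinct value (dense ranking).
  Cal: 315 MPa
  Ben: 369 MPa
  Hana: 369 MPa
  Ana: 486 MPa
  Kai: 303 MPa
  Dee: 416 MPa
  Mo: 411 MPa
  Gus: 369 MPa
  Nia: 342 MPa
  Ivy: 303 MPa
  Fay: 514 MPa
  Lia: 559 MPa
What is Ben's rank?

6

Sorted (descending): 559, 514, 486, 416, 411, 369, 369, 369, 342, 315, 303, 303
The 3 values of 369 share dense rank 6.
The 2 values of 303 share dense rank 9.
Remaining distinct values take the next consecutive integers.
Ben has value 369 MPa → rank 6.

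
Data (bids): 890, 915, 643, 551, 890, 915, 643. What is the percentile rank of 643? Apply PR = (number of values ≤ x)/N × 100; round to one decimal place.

N = 7.
Strictly below 643: 1. Equal to 643: 2.
PR = 3/7 × 100 = 42.9

42.9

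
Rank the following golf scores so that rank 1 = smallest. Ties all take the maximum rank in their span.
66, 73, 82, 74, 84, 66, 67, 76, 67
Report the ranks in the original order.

2, 5, 8, 6, 9, 2, 4, 7, 4

Sorted (ascending): 66, 66, 67, 67, 73, 74, 76, 82, 84
The 2 values of 66 occupy positions 1–2 → each gets rank 2.
The 2 values of 67 occupy positions 3–4 → each gets rank 4.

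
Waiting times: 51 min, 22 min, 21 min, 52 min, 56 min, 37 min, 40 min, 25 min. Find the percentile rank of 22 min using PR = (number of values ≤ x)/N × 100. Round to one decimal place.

25.0

N = 8.
Strictly below 22: 1. Equal to 22: 1.
PR = 2/8 × 100 = 25.0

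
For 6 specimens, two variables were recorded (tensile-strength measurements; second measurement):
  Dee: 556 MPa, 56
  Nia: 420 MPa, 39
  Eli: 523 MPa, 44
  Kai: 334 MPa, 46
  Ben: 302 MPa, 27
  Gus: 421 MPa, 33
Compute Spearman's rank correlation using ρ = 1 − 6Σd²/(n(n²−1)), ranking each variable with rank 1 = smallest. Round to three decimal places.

0.600

Ranks of variable 1: 6, 3, 5, 2, 1, 4
Ranks of variable 2: 6, 3, 4, 5, 1, 2
d = r₁ − r₂: 0, 0, 1, -3, 0, 2
d²: 0, 0, 1, 9, 0, 4; Σd² = 14
ρ = 1 − 6·14/(6·35) = 1 − 84/210 = 0.600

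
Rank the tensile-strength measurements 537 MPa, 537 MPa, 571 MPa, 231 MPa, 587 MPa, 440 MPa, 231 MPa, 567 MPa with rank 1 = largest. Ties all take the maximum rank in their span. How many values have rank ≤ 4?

3

Sorted (descending): 587, 571, 567, 537, 537, 440, 231, 231
The 2 values of 537 occupy positions 4–5 → each gets rank 5.
The 2 values of 231 occupy positions 7–8 → each gets rank 8.
Ranks ≤ 4: {1, 2, 3} → 3 values.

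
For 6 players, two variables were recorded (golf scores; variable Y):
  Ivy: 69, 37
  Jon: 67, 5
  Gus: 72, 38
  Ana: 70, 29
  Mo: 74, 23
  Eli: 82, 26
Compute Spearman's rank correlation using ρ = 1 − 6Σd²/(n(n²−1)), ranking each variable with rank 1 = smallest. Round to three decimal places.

Ranks of variable 1: 2, 1, 4, 3, 5, 6
Ranks of variable 2: 5, 1, 6, 4, 2, 3
d = r₁ − r₂: -3, 0, -2, -1, 3, 3
d²: 9, 0, 4, 1, 9, 9; Σd² = 32
ρ = 1 − 6·32/(6·35) = 1 − 192/210 = 0.086

0.086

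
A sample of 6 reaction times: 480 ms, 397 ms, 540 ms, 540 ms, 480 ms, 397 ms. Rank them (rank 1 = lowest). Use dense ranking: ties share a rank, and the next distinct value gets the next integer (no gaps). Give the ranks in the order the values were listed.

2, 1, 3, 3, 2, 1

Sorted (ascending): 397, 397, 480, 480, 540, 540
The 2 values of 397 share dense rank 1.
The 2 values of 480 share dense rank 2.
The 2 values of 540 share dense rank 3.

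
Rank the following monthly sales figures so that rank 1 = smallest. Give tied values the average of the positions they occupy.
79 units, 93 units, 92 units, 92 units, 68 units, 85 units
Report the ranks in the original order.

2, 6, 4.5, 4.5, 1, 3

Sorted (ascending): 68, 79, 85, 92, 92, 93
The 2 values of 92 occupy positions 4–5 → average rank (4+5)/2 = 4.5.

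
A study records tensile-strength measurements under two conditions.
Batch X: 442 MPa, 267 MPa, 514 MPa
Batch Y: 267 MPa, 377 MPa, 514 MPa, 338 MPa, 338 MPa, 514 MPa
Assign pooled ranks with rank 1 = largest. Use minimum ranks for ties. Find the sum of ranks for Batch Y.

27

Sorted (descending): 514, 514, 514, 442, 377, 338, 338, 267, 267
The 3 values of 514 occupy positions 1–3 → each gets rank 1.
The 2 values of 338 occupy positions 6–7 → each gets rank 6.
The 2 values of 267 occupy positions 8–9 → each gets rank 8.
Batch Y values → pooled ranks: 267→8, 377→5, 514→1, 338→6, 338→6, 514→1
Rank sum = 8 + 5 + 1 + 6 + 6 + 1 = 27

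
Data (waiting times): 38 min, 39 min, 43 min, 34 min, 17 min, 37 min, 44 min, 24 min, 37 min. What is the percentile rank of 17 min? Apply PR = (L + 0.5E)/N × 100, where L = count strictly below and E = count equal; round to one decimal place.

5.6

N = 9.
Strictly below 17: 0. Equal to 17: 1.
PR = (0 + 0.5·1)/9 × 100 = 5.6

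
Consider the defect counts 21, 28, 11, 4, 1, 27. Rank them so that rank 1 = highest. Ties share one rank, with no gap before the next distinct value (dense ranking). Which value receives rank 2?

27

Sorted (descending): 28, 27, 21, 11, 4, 1
No ties — each value takes its position as its rank.
Rank 2 → value 27.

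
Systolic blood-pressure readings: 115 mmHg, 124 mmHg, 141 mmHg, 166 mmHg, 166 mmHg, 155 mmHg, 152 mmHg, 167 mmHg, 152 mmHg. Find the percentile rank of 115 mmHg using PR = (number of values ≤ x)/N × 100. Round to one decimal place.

11.1

N = 9.
Strictly below 115: 0. Equal to 115: 1.
PR = 1/9 × 100 = 11.1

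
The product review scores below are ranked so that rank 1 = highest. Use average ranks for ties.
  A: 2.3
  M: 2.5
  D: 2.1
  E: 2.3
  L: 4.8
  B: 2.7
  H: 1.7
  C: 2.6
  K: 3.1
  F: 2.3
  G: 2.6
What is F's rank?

Sorted (descending): 4.8, 3.1, 2.7, 2.6, 2.6, 2.5, 2.3, 2.3, 2.3, 2.1, 1.7
The 2 values of 2.6 occupy positions 4–5 → average rank (4+5)/2 = 4.5.
The 3 values of 2.3 occupy positions 7–9 → average rank 8.
F has value 2.3 → rank 8.

8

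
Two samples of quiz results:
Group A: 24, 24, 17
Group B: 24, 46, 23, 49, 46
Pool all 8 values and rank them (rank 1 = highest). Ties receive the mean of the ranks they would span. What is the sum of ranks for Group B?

18

Sorted (descending): 49, 46, 46, 24, 24, 24, 23, 17
The 2 values of 46 occupy positions 2–3 → average rank (2+3)/2 = 2.5.
The 3 values of 24 occupy positions 4–6 → average rank 5.
Group B values → pooled ranks: 24→5, 46→2.5, 23→7, 49→1, 46→2.5
Rank sum = 5 + 2.5 + 7 + 1 + 2.5 = 18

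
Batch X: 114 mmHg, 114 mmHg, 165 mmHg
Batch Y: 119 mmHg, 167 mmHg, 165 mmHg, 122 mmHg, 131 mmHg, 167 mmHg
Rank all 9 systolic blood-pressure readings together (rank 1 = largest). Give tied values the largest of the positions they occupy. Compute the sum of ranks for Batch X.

22

Sorted (descending): 167, 167, 165, 165, 131, 122, 119, 114, 114
The 2 values of 167 occupy positions 1–2 → each gets rank 2.
The 2 values of 165 occupy positions 3–4 → each gets rank 4.
The 2 values of 114 occupy positions 8–9 → each gets rank 9.
Batch X values → pooled ranks: 114→9, 114→9, 165→4
Rank sum = 9 + 9 + 4 = 22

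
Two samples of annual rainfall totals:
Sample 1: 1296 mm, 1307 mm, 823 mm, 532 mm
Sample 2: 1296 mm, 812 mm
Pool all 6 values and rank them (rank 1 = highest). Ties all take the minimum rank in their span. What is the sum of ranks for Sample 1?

Sorted (descending): 1307, 1296, 1296, 823, 812, 532
The 2 values of 1296 occupy positions 2–3 → each gets rank 2.
Sample 1 values → pooled ranks: 1296→2, 1307→1, 823→4, 532→6
Rank sum = 2 + 1 + 4 + 6 = 13

13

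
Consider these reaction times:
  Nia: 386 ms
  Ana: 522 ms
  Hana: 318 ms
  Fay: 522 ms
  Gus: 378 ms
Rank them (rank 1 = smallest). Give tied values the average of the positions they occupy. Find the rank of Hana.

Sorted (ascending): 318, 378, 386, 522, 522
The 2 values of 522 occupy positions 4–5 → average rank (4+5)/2 = 4.5.
Hana has value 318 ms → rank 1.

1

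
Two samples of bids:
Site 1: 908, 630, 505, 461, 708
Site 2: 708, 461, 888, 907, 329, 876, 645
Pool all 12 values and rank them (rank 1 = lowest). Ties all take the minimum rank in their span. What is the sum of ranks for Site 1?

30

Sorted (ascending): 329, 461, 461, 505, 630, 645, 708, 708, 876, 888, 907, 908
The 2 values of 461 occupy positions 2–3 → each gets rank 2.
The 2 values of 708 occupy positions 7–8 → each gets rank 7.
Site 1 values → pooled ranks: 908→12, 630→5, 505→4, 461→2, 708→7
Rank sum = 12 + 5 + 4 + 2 + 7 = 30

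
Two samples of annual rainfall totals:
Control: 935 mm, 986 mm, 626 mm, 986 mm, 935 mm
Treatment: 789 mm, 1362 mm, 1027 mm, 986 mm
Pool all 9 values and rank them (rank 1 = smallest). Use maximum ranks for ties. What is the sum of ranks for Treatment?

Sorted (ascending): 626, 789, 935, 935, 986, 986, 986, 1027, 1362
The 2 values of 935 occupy positions 3–4 → each gets rank 4.
The 3 values of 986 occupy positions 5–7 → each gets rank 7.
Treatment values → pooled ranks: 789→2, 1362→9, 1027→8, 986→7
Rank sum = 2 + 9 + 8 + 7 = 26

26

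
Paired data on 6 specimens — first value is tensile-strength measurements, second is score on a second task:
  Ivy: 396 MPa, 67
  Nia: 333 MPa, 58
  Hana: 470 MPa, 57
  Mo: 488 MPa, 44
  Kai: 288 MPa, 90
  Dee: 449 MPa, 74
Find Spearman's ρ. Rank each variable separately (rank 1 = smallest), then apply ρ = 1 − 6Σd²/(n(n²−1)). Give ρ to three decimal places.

-0.771

Ranks of variable 1: 3, 2, 5, 6, 1, 4
Ranks of variable 2: 4, 3, 2, 1, 6, 5
d = r₁ − r₂: -1, -1, 3, 5, -5, -1
d²: 1, 1, 9, 25, 25, 1; Σd² = 62
ρ = 1 − 6·62/(6·35) = 1 − 372/210 = -0.771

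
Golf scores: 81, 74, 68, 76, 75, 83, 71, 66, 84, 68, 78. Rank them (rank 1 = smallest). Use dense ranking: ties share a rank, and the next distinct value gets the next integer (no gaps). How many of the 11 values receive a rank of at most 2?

3

Sorted (ascending): 66, 68, 68, 71, 74, 75, 76, 78, 81, 83, 84
The 2 values of 68 share dense rank 2.
Remaining distinct values take the next consecutive integers.
Ranks ≤ 2: {1, 2, 2} → 3 values.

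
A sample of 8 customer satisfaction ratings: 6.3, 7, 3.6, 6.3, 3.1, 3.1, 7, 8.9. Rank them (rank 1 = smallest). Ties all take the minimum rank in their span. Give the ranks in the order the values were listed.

Sorted (ascending): 3.1, 3.1, 3.6, 6.3, 6.3, 7, 7, 8.9
The 2 values of 3.1 occupy positions 1–2 → each gets rank 1.
The 2 values of 6.3 occupy positions 4–5 → each gets rank 4.
The 2 values of 7 occupy positions 6–7 → each gets rank 6.

4, 6, 3, 4, 1, 1, 6, 8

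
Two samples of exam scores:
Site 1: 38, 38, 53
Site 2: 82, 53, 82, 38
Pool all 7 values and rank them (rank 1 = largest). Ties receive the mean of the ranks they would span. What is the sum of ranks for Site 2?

Sorted (descending): 82, 82, 53, 53, 38, 38, 38
The 2 values of 82 occupy positions 1–2 → average rank (1+2)/2 = 1.5.
The 2 values of 53 occupy positions 3–4 → average rank (3+4)/2 = 3.5.
The 3 values of 38 occupy positions 5–7 → average rank 6.
Site 2 values → pooled ranks: 82→1.5, 53→3.5, 82→1.5, 38→6
Rank sum = 1.5 + 3.5 + 1.5 + 6 = 12.5

12.5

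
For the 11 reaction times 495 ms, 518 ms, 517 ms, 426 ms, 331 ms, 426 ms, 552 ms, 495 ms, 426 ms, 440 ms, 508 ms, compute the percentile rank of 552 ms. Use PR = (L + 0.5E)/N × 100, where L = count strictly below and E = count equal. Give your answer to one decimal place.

95.5

N = 11.
Strictly below 552: 10. Equal to 552: 1.
PR = (10 + 0.5·1)/11 × 100 = 95.5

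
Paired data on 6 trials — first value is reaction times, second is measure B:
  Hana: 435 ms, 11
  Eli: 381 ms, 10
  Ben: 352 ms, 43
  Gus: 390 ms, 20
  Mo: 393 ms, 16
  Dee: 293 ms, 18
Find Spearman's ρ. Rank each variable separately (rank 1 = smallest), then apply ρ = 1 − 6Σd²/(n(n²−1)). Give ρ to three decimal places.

-0.429

Ranks of variable 1: 6, 3, 2, 4, 5, 1
Ranks of variable 2: 2, 1, 6, 5, 3, 4
d = r₁ − r₂: 4, 2, -4, -1, 2, -3
d²: 16, 4, 16, 1, 4, 9; Σd² = 50
ρ = 1 − 6·50/(6·35) = 1 − 300/210 = -0.429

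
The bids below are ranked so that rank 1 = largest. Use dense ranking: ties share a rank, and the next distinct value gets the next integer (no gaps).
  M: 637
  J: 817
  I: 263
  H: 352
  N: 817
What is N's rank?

Sorted (descending): 817, 817, 637, 352, 263
The 2 values of 817 share dense rank 1.
Remaining distinct values take the next consecutive integers.
N has value 817 → rank 1.

1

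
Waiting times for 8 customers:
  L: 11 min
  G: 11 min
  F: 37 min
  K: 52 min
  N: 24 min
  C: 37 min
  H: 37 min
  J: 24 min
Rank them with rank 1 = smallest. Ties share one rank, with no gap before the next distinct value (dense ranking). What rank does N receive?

2

Sorted (ascending): 11, 11, 24, 24, 37, 37, 37, 52
The 2 values of 11 share dense rank 1.
The 2 values of 24 share dense rank 2.
The 3 values of 37 share dense rank 3.
Remaining distinct values take the next consecutive integers.
N has value 24 min → rank 2.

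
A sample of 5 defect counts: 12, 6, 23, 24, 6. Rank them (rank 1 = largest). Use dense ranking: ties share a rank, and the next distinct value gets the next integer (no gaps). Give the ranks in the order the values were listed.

Sorted (descending): 24, 23, 12, 6, 6
The 2 values of 6 share dense rank 4.
Remaining distinct values take the next consecutive integers.

3, 4, 2, 1, 4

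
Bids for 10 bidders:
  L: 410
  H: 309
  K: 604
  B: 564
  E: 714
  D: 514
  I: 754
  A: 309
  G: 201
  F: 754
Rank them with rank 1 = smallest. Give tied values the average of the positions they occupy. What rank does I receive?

Sorted (ascending): 201, 309, 309, 410, 514, 564, 604, 714, 754, 754
The 2 values of 309 occupy positions 2–3 → average rank (2+3)/2 = 2.5.
The 2 values of 754 occupy positions 9–10 → average rank (9+10)/2 = 9.5.
I has value 754 → rank 9.5.

9.5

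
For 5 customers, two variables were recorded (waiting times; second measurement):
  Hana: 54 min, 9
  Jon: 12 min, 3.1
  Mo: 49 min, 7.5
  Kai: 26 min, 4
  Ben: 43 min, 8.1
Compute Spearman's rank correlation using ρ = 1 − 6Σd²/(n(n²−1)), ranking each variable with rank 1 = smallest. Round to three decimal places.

0.900

Ranks of variable 1: 5, 1, 4, 2, 3
Ranks of variable 2: 5, 1, 3, 2, 4
d = r₁ − r₂: 0, 0, 1, 0, -1
d²: 0, 0, 1, 0, 1; Σd² = 2
ρ = 1 − 6·2/(5·24) = 1 − 12/120 = 0.900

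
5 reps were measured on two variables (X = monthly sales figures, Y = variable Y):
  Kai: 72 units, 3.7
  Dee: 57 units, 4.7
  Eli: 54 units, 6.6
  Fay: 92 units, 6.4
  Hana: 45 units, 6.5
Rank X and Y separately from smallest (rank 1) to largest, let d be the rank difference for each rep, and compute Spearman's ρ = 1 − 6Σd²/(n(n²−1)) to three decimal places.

-0.600

Ranks of variable 1: 4, 3, 2, 5, 1
Ranks of variable 2: 1, 2, 5, 3, 4
d = r₁ − r₂: 3, 1, -3, 2, -3
d²: 9, 1, 9, 4, 9; Σd² = 32
ρ = 1 − 6·32/(5·24) = 1 − 192/120 = -0.600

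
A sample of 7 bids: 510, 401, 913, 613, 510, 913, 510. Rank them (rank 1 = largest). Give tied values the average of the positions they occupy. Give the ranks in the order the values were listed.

5, 7, 1.5, 3, 5, 1.5, 5

Sorted (descending): 913, 913, 613, 510, 510, 510, 401
The 2 values of 913 occupy positions 1–2 → average rank (1+2)/2 = 1.5.
The 3 values of 510 occupy positions 4–6 → average rank 5.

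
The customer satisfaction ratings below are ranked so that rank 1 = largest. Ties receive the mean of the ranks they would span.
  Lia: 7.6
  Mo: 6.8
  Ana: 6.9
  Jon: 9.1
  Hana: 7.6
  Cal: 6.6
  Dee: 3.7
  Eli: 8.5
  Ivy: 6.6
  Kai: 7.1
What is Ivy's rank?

Sorted (descending): 9.1, 8.5, 7.6, 7.6, 7.1, 6.9, 6.8, 6.6, 6.6, 3.7
The 2 values of 7.6 occupy positions 3–4 → average rank (3+4)/2 = 3.5.
The 2 values of 6.6 occupy positions 8–9 → average rank (8+9)/2 = 8.5.
Ivy has value 6.6 → rank 8.5.

8.5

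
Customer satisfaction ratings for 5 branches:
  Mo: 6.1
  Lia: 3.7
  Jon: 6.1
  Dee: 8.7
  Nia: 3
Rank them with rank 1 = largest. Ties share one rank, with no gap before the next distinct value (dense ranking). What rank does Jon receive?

2

Sorted (descending): 8.7, 6.1, 6.1, 3.7, 3
The 2 values of 6.1 share dense rank 2.
Remaining distinct values take the next consecutive integers.
Jon has value 6.1 → rank 2.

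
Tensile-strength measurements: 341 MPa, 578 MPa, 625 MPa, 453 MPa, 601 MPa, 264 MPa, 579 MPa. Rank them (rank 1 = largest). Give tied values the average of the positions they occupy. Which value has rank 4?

Sorted (descending): 625, 601, 579, 578, 453, 341, 264
No ties — each value takes its position as its rank.
Rank 4 → value 578.

578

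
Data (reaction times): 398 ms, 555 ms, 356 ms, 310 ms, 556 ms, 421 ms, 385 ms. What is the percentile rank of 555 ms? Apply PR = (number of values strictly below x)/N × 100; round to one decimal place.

N = 7.
Strictly below 555: 5. Equal to 555: 1.
PR = 5/7 × 100 = 71.4

71.4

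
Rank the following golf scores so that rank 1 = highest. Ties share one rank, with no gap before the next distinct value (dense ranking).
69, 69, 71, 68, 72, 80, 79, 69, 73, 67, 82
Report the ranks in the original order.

7, 7, 6, 8, 5, 2, 3, 7, 4, 9, 1

Sorted (descending): 82, 80, 79, 73, 72, 71, 69, 69, 69, 68, 67
The 3 values of 69 share dense rank 7.
Remaining distinct values take the next consecutive integers.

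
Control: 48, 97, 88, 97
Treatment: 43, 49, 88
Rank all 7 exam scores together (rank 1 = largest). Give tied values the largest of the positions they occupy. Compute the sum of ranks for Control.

Sorted (descending): 97, 97, 88, 88, 49, 48, 43
The 2 values of 97 occupy positions 1–2 → each gets rank 2.
The 2 values of 88 occupy positions 3–4 → each gets rank 4.
Control values → pooled ranks: 48→6, 97→2, 88→4, 97→2
Rank sum = 6 + 2 + 4 + 2 = 14

14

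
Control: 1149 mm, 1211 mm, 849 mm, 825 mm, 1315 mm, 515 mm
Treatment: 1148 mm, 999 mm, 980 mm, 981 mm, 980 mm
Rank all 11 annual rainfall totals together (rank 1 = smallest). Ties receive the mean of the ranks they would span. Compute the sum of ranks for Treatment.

Sorted (ascending): 515, 825, 849, 980, 980, 981, 999, 1148, 1149, 1211, 1315
The 2 values of 980 occupy positions 4–5 → average rank (4+5)/2 = 4.5.
Treatment values → pooled ranks: 1148→8, 999→7, 980→4.5, 981→6, 980→4.5
Rank sum = 8 + 7 + 4.5 + 6 + 4.5 = 30

30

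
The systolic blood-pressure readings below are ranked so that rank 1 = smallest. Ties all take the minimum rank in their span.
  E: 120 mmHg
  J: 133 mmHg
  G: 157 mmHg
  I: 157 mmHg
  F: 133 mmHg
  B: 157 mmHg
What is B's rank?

Sorted (ascending): 120, 133, 133, 157, 157, 157
The 2 values of 133 occupy positions 2–3 → each gets rank 2.
The 3 values of 157 occupy positions 4–6 → each gets rank 4.
B has value 157 mmHg → rank 4.

4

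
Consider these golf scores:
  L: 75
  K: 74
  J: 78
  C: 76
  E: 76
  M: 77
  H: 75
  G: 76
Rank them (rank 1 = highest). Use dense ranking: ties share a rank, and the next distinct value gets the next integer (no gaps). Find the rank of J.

1

Sorted (descending): 78, 77, 76, 76, 76, 75, 75, 74
The 3 values of 76 share dense rank 3.
The 2 values of 75 share dense rank 4.
Remaining distinct values take the next consecutive integers.
J has value 78 → rank 1.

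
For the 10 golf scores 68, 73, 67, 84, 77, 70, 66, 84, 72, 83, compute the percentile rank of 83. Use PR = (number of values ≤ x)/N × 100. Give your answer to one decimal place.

80.0

N = 10.
Strictly below 83: 7. Equal to 83: 1.
PR = 8/10 × 100 = 80.0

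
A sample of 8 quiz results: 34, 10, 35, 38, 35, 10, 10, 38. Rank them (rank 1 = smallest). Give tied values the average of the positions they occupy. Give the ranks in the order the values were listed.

4, 2, 5.5, 7.5, 5.5, 2, 2, 7.5

Sorted (ascending): 10, 10, 10, 34, 35, 35, 38, 38
The 3 values of 10 occupy positions 1–3 → average rank 2.
The 2 values of 35 occupy positions 5–6 → average rank (5+6)/2 = 5.5.
The 2 values of 38 occupy positions 7–8 → average rank (7+8)/2 = 7.5.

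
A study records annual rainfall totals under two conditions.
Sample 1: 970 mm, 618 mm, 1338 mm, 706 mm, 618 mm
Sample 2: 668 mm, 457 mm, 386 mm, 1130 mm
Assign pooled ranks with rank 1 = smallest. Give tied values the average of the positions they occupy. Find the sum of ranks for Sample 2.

Sorted (ascending): 386, 457, 618, 618, 668, 706, 970, 1130, 1338
The 2 values of 618 occupy positions 3–4 → average rank (3+4)/2 = 3.5.
Sample 2 values → pooled ranks: 668→5, 457→2, 386→1, 1130→8
Rank sum = 5 + 2 + 1 + 8 = 16

16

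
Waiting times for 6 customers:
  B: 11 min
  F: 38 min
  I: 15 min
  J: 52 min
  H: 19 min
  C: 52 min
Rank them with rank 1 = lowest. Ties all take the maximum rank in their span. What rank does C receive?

6

Sorted (ascending): 11, 15, 19, 38, 52, 52
The 2 values of 52 occupy positions 5–6 → each gets rank 6.
C has value 52 min → rank 6.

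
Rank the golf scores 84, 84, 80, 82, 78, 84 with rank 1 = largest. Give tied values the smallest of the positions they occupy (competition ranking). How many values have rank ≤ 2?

Sorted (descending): 84, 84, 84, 82, 80, 78
The 3 values of 84 occupy positions 1–3 → each gets rank 1.
Ranks ≤ 2: {1, 1, 1} → 3 values.

3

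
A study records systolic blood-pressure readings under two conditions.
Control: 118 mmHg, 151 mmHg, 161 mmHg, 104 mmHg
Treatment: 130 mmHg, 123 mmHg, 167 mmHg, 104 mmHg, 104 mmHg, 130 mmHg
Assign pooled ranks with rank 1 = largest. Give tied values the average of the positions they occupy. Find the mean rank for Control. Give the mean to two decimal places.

Sorted (descending): 167, 161, 151, 130, 130, 123, 118, 104, 104, 104
The 2 values of 130 occupy positions 4–5 → average rank (4+5)/2 = 4.5.
The 3 values of 104 occupy positions 8–10 → average rank 9.
Control values → pooled ranks: 118→7, 151→3, 161→2, 104→9
Mean rank = (7 + 3 + 2 + 9) / 4 = 5.25

5.25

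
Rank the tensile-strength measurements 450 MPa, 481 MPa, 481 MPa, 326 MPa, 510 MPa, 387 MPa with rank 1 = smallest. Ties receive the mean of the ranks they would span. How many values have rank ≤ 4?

3

Sorted (ascending): 326, 387, 450, 481, 481, 510
The 2 values of 481 occupy positions 4–5 → average rank (4+5)/2 = 4.5.
Ranks ≤ 4: {1, 2, 3} → 3 values.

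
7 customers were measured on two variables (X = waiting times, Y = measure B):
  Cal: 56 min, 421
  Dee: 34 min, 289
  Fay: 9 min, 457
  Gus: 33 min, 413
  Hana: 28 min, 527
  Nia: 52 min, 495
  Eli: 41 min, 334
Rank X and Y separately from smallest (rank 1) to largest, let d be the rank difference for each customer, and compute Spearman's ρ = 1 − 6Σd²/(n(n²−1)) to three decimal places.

Ranks of variable 1: 7, 4, 1, 3, 2, 6, 5
Ranks of variable 2: 4, 1, 5, 3, 7, 6, 2
d = r₁ − r₂: 3, 3, -4, 0, -5, 0, 3
d²: 9, 9, 16, 0, 25, 0, 9; Σd² = 68
ρ = 1 − 6·68/(7·48) = 1 − 408/336 = -0.214

-0.214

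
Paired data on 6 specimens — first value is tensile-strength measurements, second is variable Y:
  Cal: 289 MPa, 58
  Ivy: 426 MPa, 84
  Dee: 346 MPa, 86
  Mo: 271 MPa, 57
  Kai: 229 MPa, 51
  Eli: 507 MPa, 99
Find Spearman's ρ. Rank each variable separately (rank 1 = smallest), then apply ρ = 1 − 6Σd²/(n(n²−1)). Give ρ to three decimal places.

0.943

Ranks of variable 1: 3, 5, 4, 2, 1, 6
Ranks of variable 2: 3, 4, 5, 2, 1, 6
d = r₁ − r₂: 0, 1, -1, 0, 0, 0
d²: 0, 1, 1, 0, 0, 0; Σd² = 2
ρ = 1 − 6·2/(6·35) = 1 − 12/210 = 0.943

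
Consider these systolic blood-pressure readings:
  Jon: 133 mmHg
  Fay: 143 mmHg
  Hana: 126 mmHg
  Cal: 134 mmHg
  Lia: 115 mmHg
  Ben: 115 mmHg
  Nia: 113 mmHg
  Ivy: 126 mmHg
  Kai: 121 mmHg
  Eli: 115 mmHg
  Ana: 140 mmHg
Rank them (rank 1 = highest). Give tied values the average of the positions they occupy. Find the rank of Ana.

Sorted (descending): 143, 140, 134, 133, 126, 126, 121, 115, 115, 115, 113
The 2 values of 126 occupy positions 5–6 → average rank (5+6)/2 = 5.5.
The 3 values of 115 occupy positions 8–10 → average rank 9.
Ana has value 140 mmHg → rank 2.

2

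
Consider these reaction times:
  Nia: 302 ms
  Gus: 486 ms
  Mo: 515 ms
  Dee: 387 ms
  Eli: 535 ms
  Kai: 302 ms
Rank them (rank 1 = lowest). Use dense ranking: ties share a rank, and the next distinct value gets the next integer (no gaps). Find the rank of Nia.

1

Sorted (ascending): 302, 302, 387, 486, 515, 535
The 2 values of 302 share dense rank 1.
Remaining distinct values take the next consecutive integers.
Nia has value 302 ms → rank 1.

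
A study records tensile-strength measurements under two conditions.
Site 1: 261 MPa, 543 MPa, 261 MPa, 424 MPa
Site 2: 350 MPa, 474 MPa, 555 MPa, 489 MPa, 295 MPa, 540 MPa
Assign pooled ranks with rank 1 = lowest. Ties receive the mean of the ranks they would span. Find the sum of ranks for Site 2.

38

Sorted (ascending): 261, 261, 295, 350, 424, 474, 489, 540, 543, 555
The 2 values of 261 occupy positions 1–2 → average rank (1+2)/2 = 1.5.
Site 2 values → pooled ranks: 350→4, 474→6, 555→10, 489→7, 295→3, 540→8
Rank sum = 4 + 6 + 10 + 7 + 3 + 8 = 38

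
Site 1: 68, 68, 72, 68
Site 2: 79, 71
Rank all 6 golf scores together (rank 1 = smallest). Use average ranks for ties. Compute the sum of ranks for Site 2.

10

Sorted (ascending): 68, 68, 68, 71, 72, 79
The 3 values of 68 occupy positions 1–3 → average rank 2.
Site 2 values → pooled ranks: 79→6, 71→4
Rank sum = 6 + 4 = 10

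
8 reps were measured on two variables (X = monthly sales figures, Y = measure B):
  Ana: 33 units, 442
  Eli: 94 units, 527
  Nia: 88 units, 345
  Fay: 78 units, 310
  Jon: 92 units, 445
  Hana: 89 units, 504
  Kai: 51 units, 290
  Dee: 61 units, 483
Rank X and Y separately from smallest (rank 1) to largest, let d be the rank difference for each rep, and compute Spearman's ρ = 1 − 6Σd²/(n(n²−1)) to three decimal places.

Ranks of variable 1: 1, 8, 5, 4, 7, 6, 2, 3
Ranks of variable 2: 4, 8, 3, 2, 5, 7, 1, 6
d = r₁ − r₂: -3, 0, 2, 2, 2, -1, 1, -3
d²: 9, 0, 4, 4, 4, 1, 1, 9; Σd² = 32
ρ = 1 − 6·32/(8·63) = 1 − 192/504 = 0.619

0.619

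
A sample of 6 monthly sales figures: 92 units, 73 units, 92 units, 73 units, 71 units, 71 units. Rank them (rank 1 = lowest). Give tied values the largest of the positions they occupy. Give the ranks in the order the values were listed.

Sorted (ascending): 71, 71, 73, 73, 92, 92
The 2 values of 71 occupy positions 1–2 → each gets rank 2.
The 2 values of 73 occupy positions 3–4 → each gets rank 4.
The 2 values of 92 occupy positions 5–6 → each gets rank 6.

6, 4, 6, 4, 2, 2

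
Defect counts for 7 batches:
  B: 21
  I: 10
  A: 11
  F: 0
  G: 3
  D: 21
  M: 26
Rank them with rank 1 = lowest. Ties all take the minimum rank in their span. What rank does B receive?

Sorted (ascending): 0, 3, 10, 11, 21, 21, 26
The 2 values of 21 occupy positions 5–6 → each gets rank 5.
B has value 21 → rank 5.

5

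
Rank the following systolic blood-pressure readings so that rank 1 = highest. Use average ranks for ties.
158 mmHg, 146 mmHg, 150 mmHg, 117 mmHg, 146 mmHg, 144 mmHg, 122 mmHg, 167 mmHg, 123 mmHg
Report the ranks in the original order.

Sorted (descending): 167, 158, 150, 146, 146, 144, 123, 122, 117
The 2 values of 146 occupy positions 4–5 → average rank (4+5)/2 = 4.5.

2, 4.5, 3, 9, 4.5, 6, 8, 1, 7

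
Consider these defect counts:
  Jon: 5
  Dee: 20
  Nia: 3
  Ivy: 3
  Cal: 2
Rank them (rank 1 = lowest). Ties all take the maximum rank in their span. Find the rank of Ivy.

Sorted (ascending): 2, 3, 3, 5, 20
The 2 values of 3 occupy positions 2–3 → each gets rank 3.
Ivy has value 3 → rank 3.

3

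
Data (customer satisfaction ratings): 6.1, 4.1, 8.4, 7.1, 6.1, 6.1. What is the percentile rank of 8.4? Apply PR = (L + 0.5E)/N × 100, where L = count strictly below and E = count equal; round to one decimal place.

91.7

N = 6.
Strictly below 8.4: 5. Equal to 8.4: 1.
PR = (5 + 0.5·1)/6 × 100 = 91.7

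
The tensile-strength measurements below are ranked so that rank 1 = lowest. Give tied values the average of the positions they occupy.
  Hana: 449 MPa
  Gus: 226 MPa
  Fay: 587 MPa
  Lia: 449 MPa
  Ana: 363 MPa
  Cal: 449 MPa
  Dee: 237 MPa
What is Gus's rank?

Sorted (ascending): 226, 237, 363, 449, 449, 449, 587
The 3 values of 449 occupy positions 4–6 → average rank 5.
Gus has value 226 MPa → rank 1.

1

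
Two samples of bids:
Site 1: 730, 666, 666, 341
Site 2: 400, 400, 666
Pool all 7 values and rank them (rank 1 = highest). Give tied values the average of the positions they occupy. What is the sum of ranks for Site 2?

14

Sorted (descending): 730, 666, 666, 666, 400, 400, 341
The 3 values of 666 occupy positions 2–4 → average rank 3.
The 2 values of 400 occupy positions 5–6 → average rank (5+6)/2 = 5.5.
Site 2 values → pooled ranks: 400→5.5, 400→5.5, 666→3
Rank sum = 5.5 + 5.5 + 3 = 14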